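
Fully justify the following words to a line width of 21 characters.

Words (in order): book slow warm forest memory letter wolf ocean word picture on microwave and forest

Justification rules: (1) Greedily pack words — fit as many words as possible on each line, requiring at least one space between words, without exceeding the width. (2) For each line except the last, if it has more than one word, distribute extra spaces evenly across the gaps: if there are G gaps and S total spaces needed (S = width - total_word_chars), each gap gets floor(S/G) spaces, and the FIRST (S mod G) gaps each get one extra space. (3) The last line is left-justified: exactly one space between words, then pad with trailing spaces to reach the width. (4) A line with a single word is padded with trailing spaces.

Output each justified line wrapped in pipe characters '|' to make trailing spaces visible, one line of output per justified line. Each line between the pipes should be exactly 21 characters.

Answer: |book slow warm forest|
|memory   letter  wolf|
|ocean word picture on|
|microwave and forest |

Derivation:
Line 1: ['book', 'slow', 'warm', 'forest'] (min_width=21, slack=0)
Line 2: ['memory', 'letter', 'wolf'] (min_width=18, slack=3)
Line 3: ['ocean', 'word', 'picture', 'on'] (min_width=21, slack=0)
Line 4: ['microwave', 'and', 'forest'] (min_width=20, slack=1)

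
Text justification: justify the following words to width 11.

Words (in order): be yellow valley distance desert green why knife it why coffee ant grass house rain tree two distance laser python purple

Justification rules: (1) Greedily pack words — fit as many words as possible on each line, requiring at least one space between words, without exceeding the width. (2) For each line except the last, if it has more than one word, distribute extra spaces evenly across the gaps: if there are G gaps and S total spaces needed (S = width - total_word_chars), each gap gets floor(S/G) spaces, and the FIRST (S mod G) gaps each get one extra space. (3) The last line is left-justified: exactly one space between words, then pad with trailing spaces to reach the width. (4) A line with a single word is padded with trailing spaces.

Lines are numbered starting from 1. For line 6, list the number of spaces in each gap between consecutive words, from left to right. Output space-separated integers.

Line 1: ['be', 'yellow'] (min_width=9, slack=2)
Line 2: ['valley'] (min_width=6, slack=5)
Line 3: ['distance'] (min_width=8, slack=3)
Line 4: ['desert'] (min_width=6, slack=5)
Line 5: ['green', 'why'] (min_width=9, slack=2)
Line 6: ['knife', 'it'] (min_width=8, slack=3)
Line 7: ['why', 'coffee'] (min_width=10, slack=1)
Line 8: ['ant', 'grass'] (min_width=9, slack=2)
Line 9: ['house', 'rain'] (min_width=10, slack=1)
Line 10: ['tree', 'two'] (min_width=8, slack=3)
Line 11: ['distance'] (min_width=8, slack=3)
Line 12: ['laser'] (min_width=5, slack=6)
Line 13: ['python'] (min_width=6, slack=5)
Line 14: ['purple'] (min_width=6, slack=5)

Answer: 4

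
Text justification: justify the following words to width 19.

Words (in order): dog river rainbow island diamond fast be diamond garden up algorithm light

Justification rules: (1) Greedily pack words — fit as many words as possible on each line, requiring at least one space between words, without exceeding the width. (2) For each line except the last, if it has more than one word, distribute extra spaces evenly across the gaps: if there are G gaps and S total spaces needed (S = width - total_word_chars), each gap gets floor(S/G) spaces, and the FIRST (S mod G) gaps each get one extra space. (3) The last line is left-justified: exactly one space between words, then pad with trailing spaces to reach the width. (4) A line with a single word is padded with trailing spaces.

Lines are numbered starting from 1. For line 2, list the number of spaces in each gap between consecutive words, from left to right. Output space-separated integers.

Line 1: ['dog', 'river', 'rainbow'] (min_width=17, slack=2)
Line 2: ['island', 'diamond', 'fast'] (min_width=19, slack=0)
Line 3: ['be', 'diamond', 'garden'] (min_width=17, slack=2)
Line 4: ['up', 'algorithm', 'light'] (min_width=18, slack=1)

Answer: 1 1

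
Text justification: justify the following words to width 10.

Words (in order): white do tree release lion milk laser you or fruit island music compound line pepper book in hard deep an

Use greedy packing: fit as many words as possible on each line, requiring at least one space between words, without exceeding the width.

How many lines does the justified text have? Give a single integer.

Answer: 14

Derivation:
Line 1: ['white', 'do'] (min_width=8, slack=2)
Line 2: ['tree'] (min_width=4, slack=6)
Line 3: ['release'] (min_width=7, slack=3)
Line 4: ['lion', 'milk'] (min_width=9, slack=1)
Line 5: ['laser', 'you'] (min_width=9, slack=1)
Line 6: ['or', 'fruit'] (min_width=8, slack=2)
Line 7: ['island'] (min_width=6, slack=4)
Line 8: ['music'] (min_width=5, slack=5)
Line 9: ['compound'] (min_width=8, slack=2)
Line 10: ['line'] (min_width=4, slack=6)
Line 11: ['pepper'] (min_width=6, slack=4)
Line 12: ['book', 'in'] (min_width=7, slack=3)
Line 13: ['hard', 'deep'] (min_width=9, slack=1)
Line 14: ['an'] (min_width=2, slack=8)
Total lines: 14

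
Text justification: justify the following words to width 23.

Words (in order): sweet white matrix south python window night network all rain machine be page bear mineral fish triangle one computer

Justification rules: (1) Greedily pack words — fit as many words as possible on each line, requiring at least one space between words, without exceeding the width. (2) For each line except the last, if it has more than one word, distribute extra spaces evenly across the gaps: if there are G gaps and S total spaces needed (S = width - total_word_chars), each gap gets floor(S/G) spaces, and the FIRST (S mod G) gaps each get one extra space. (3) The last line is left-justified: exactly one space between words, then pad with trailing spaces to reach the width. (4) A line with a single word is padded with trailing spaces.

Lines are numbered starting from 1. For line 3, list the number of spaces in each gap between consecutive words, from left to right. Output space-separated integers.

Line 1: ['sweet', 'white', 'matrix'] (min_width=18, slack=5)
Line 2: ['south', 'python', 'window'] (min_width=19, slack=4)
Line 3: ['night', 'network', 'all', 'rain'] (min_width=22, slack=1)
Line 4: ['machine', 'be', 'page', 'bear'] (min_width=20, slack=3)
Line 5: ['mineral', 'fish', 'triangle'] (min_width=21, slack=2)
Line 6: ['one', 'computer'] (min_width=12, slack=11)

Answer: 2 1 1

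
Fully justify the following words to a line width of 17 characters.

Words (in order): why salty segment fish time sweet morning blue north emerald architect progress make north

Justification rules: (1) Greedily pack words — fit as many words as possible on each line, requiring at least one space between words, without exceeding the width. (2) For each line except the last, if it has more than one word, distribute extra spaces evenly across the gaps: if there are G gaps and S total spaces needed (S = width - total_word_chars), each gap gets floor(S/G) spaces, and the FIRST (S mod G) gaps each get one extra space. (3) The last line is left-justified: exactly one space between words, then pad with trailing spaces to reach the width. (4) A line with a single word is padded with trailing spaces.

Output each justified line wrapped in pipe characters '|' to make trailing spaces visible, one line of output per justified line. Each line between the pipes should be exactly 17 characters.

Answer: |why salty segment|
|fish  time  sweet|
|morning      blue|
|north     emerald|
|architect        |
|progress     make|
|north            |

Derivation:
Line 1: ['why', 'salty', 'segment'] (min_width=17, slack=0)
Line 2: ['fish', 'time', 'sweet'] (min_width=15, slack=2)
Line 3: ['morning', 'blue'] (min_width=12, slack=5)
Line 4: ['north', 'emerald'] (min_width=13, slack=4)
Line 5: ['architect'] (min_width=9, slack=8)
Line 6: ['progress', 'make'] (min_width=13, slack=4)
Line 7: ['north'] (min_width=5, slack=12)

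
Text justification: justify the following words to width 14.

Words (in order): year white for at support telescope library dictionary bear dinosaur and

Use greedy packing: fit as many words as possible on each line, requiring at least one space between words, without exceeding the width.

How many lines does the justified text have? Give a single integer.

Answer: 7

Derivation:
Line 1: ['year', 'white', 'for'] (min_width=14, slack=0)
Line 2: ['at', 'support'] (min_width=10, slack=4)
Line 3: ['telescope'] (min_width=9, slack=5)
Line 4: ['library'] (min_width=7, slack=7)
Line 5: ['dictionary'] (min_width=10, slack=4)
Line 6: ['bear', 'dinosaur'] (min_width=13, slack=1)
Line 7: ['and'] (min_width=3, slack=11)
Total lines: 7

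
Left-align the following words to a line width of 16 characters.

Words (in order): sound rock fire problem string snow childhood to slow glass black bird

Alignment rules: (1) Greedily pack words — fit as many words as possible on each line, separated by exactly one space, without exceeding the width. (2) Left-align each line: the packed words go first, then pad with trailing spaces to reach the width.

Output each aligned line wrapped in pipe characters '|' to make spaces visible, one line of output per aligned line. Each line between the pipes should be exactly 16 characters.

Line 1: ['sound', 'rock', 'fire'] (min_width=15, slack=1)
Line 2: ['problem', 'string'] (min_width=14, slack=2)
Line 3: ['snow', 'childhood'] (min_width=14, slack=2)
Line 4: ['to', 'slow', 'glass'] (min_width=13, slack=3)
Line 5: ['black', 'bird'] (min_width=10, slack=6)

Answer: |sound rock fire |
|problem string  |
|snow childhood  |
|to slow glass   |
|black bird      |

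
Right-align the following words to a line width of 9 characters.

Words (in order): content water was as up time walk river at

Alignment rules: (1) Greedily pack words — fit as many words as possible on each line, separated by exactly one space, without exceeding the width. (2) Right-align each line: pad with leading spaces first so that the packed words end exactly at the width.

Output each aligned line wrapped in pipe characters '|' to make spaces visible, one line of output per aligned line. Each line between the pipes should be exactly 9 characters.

Answer: |  content|
|water was|
|    as up|
|time walk|
| river at|

Derivation:
Line 1: ['content'] (min_width=7, slack=2)
Line 2: ['water', 'was'] (min_width=9, slack=0)
Line 3: ['as', 'up'] (min_width=5, slack=4)
Line 4: ['time', 'walk'] (min_width=9, slack=0)
Line 5: ['river', 'at'] (min_width=8, slack=1)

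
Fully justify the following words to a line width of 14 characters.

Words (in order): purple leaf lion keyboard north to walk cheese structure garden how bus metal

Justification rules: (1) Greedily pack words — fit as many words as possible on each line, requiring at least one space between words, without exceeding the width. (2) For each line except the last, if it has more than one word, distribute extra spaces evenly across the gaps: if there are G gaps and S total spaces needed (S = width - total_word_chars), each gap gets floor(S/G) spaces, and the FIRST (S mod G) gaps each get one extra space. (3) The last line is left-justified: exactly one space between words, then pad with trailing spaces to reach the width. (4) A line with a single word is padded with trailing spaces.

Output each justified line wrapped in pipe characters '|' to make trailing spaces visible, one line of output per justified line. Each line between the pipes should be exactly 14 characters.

Answer: |purple    leaf|
|lion  keyboard|
|north  to walk|
|cheese        |
|structure     |
|garden how bus|
|metal         |

Derivation:
Line 1: ['purple', 'leaf'] (min_width=11, slack=3)
Line 2: ['lion', 'keyboard'] (min_width=13, slack=1)
Line 3: ['north', 'to', 'walk'] (min_width=13, slack=1)
Line 4: ['cheese'] (min_width=6, slack=8)
Line 5: ['structure'] (min_width=9, slack=5)
Line 6: ['garden', 'how', 'bus'] (min_width=14, slack=0)
Line 7: ['metal'] (min_width=5, slack=9)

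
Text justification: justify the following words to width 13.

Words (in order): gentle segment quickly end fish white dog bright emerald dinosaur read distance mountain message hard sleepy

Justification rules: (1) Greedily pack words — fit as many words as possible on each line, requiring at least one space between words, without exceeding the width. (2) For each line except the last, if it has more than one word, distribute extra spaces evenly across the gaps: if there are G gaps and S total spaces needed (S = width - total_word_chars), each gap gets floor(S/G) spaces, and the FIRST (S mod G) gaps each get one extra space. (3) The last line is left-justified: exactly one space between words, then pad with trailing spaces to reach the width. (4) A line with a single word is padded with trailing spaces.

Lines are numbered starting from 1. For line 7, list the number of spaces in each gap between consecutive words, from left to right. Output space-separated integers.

Answer: 1

Derivation:
Line 1: ['gentle'] (min_width=6, slack=7)
Line 2: ['segment'] (min_width=7, slack=6)
Line 3: ['quickly', 'end'] (min_width=11, slack=2)
Line 4: ['fish', 'white'] (min_width=10, slack=3)
Line 5: ['dog', 'bright'] (min_width=10, slack=3)
Line 6: ['emerald'] (min_width=7, slack=6)
Line 7: ['dinosaur', 'read'] (min_width=13, slack=0)
Line 8: ['distance'] (min_width=8, slack=5)
Line 9: ['mountain'] (min_width=8, slack=5)
Line 10: ['message', 'hard'] (min_width=12, slack=1)
Line 11: ['sleepy'] (min_width=6, slack=7)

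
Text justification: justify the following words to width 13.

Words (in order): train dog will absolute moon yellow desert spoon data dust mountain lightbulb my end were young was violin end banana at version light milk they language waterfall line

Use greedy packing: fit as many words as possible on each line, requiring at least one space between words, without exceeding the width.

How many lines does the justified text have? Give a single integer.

Answer: 16

Derivation:
Line 1: ['train', 'dog'] (min_width=9, slack=4)
Line 2: ['will', 'absolute'] (min_width=13, slack=0)
Line 3: ['moon', 'yellow'] (min_width=11, slack=2)
Line 4: ['desert', 'spoon'] (min_width=12, slack=1)
Line 5: ['data', 'dust'] (min_width=9, slack=4)
Line 6: ['mountain'] (min_width=8, slack=5)
Line 7: ['lightbulb', 'my'] (min_width=12, slack=1)
Line 8: ['end', 'were'] (min_width=8, slack=5)
Line 9: ['young', 'was'] (min_width=9, slack=4)
Line 10: ['violin', 'end'] (min_width=10, slack=3)
Line 11: ['banana', 'at'] (min_width=9, slack=4)
Line 12: ['version', 'light'] (min_width=13, slack=0)
Line 13: ['milk', 'they'] (min_width=9, slack=4)
Line 14: ['language'] (min_width=8, slack=5)
Line 15: ['waterfall'] (min_width=9, slack=4)
Line 16: ['line'] (min_width=4, slack=9)
Total lines: 16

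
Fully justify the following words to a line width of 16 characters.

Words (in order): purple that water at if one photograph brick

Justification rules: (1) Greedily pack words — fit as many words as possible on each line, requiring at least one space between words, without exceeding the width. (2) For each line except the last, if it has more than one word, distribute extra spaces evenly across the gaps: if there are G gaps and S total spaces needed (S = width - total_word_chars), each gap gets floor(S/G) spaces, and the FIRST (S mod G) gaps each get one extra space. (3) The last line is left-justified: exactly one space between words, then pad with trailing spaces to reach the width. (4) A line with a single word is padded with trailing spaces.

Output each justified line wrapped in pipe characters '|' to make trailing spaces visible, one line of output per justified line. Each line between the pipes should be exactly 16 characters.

Line 1: ['purple', 'that'] (min_width=11, slack=5)
Line 2: ['water', 'at', 'if', 'one'] (min_width=15, slack=1)
Line 3: ['photograph', 'brick'] (min_width=16, slack=0)

Answer: |purple      that|
|water  at if one|
|photograph brick|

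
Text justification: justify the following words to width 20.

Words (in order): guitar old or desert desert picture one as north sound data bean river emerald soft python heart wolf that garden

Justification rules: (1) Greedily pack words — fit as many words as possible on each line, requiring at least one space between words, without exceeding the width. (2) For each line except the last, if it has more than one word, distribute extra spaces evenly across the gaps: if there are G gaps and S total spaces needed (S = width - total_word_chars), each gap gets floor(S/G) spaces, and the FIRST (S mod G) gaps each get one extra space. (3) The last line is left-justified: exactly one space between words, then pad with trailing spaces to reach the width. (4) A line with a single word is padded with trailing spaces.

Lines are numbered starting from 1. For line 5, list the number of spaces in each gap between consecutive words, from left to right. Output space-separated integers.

Answer: 3 2

Derivation:
Line 1: ['guitar', 'old', 'or', 'desert'] (min_width=20, slack=0)
Line 2: ['desert', 'picture', 'one'] (min_width=18, slack=2)
Line 3: ['as', 'north', 'sound', 'data'] (min_width=19, slack=1)
Line 4: ['bean', 'river', 'emerald'] (min_width=18, slack=2)
Line 5: ['soft', 'python', 'heart'] (min_width=17, slack=3)
Line 6: ['wolf', 'that', 'garden'] (min_width=16, slack=4)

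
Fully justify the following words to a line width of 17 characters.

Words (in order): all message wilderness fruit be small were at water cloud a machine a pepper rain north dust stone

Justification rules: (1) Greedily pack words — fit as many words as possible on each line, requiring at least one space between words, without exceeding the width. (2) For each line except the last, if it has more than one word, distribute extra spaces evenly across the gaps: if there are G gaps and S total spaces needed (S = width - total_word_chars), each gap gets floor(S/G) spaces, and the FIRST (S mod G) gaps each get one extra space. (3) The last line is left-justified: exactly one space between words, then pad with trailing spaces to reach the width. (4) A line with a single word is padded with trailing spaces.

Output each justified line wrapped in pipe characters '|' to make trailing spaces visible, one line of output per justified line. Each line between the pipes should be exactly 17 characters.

Answer: |all       message|
|wilderness  fruit|
|be  small were at|
|water   cloud   a|
|machine  a pepper|
|rain  north  dust|
|stone            |

Derivation:
Line 1: ['all', 'message'] (min_width=11, slack=6)
Line 2: ['wilderness', 'fruit'] (min_width=16, slack=1)
Line 3: ['be', 'small', 'were', 'at'] (min_width=16, slack=1)
Line 4: ['water', 'cloud', 'a'] (min_width=13, slack=4)
Line 5: ['machine', 'a', 'pepper'] (min_width=16, slack=1)
Line 6: ['rain', 'north', 'dust'] (min_width=15, slack=2)
Line 7: ['stone'] (min_width=5, slack=12)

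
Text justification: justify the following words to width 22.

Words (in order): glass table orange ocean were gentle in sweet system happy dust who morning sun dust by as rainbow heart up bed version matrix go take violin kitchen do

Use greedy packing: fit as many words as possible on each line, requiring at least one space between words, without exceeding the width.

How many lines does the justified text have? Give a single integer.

Answer: 8

Derivation:
Line 1: ['glass', 'table', 'orange'] (min_width=18, slack=4)
Line 2: ['ocean', 'were', 'gentle', 'in'] (min_width=20, slack=2)
Line 3: ['sweet', 'system', 'happy'] (min_width=18, slack=4)
Line 4: ['dust', 'who', 'morning', 'sun'] (min_width=20, slack=2)
Line 5: ['dust', 'by', 'as', 'rainbow'] (min_width=18, slack=4)
Line 6: ['heart', 'up', 'bed', 'version'] (min_width=20, slack=2)
Line 7: ['matrix', 'go', 'take', 'violin'] (min_width=21, slack=1)
Line 8: ['kitchen', 'do'] (min_width=10, slack=12)
Total lines: 8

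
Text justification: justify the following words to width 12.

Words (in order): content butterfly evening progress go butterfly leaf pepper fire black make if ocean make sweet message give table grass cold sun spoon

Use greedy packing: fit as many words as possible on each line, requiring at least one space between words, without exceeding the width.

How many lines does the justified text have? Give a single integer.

Answer: 14

Derivation:
Line 1: ['content'] (min_width=7, slack=5)
Line 2: ['butterfly'] (min_width=9, slack=3)
Line 3: ['evening'] (min_width=7, slack=5)
Line 4: ['progress', 'go'] (min_width=11, slack=1)
Line 5: ['butterfly'] (min_width=9, slack=3)
Line 6: ['leaf', 'pepper'] (min_width=11, slack=1)
Line 7: ['fire', 'black'] (min_width=10, slack=2)
Line 8: ['make', 'if'] (min_width=7, slack=5)
Line 9: ['ocean', 'make'] (min_width=10, slack=2)
Line 10: ['sweet'] (min_width=5, slack=7)
Line 11: ['message', 'give'] (min_width=12, slack=0)
Line 12: ['table', 'grass'] (min_width=11, slack=1)
Line 13: ['cold', 'sun'] (min_width=8, slack=4)
Line 14: ['spoon'] (min_width=5, slack=7)
Total lines: 14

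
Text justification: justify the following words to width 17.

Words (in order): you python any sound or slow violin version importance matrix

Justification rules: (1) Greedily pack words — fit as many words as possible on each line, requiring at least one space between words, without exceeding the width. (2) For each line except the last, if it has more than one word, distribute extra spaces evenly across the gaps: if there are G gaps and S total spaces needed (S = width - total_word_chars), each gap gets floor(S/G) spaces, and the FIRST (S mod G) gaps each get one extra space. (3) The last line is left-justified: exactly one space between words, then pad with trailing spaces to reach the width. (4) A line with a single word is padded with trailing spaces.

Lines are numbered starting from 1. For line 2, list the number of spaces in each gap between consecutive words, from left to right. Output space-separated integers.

Line 1: ['you', 'python', 'any'] (min_width=14, slack=3)
Line 2: ['sound', 'or', 'slow'] (min_width=13, slack=4)
Line 3: ['violin', 'version'] (min_width=14, slack=3)
Line 4: ['importance', 'matrix'] (min_width=17, slack=0)

Answer: 3 3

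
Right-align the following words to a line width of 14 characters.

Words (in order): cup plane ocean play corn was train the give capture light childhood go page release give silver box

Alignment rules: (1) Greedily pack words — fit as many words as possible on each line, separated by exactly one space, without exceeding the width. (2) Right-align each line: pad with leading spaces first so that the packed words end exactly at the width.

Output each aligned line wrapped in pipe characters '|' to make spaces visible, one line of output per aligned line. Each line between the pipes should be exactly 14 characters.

Line 1: ['cup', 'plane'] (min_width=9, slack=5)
Line 2: ['ocean', 'play'] (min_width=10, slack=4)
Line 3: ['corn', 'was', 'train'] (min_width=14, slack=0)
Line 4: ['the', 'give'] (min_width=8, slack=6)
Line 5: ['capture', 'light'] (min_width=13, slack=1)
Line 6: ['childhood', 'go'] (min_width=12, slack=2)
Line 7: ['page', 'release'] (min_width=12, slack=2)
Line 8: ['give', 'silver'] (min_width=11, slack=3)
Line 9: ['box'] (min_width=3, slack=11)

Answer: |     cup plane|
|    ocean play|
|corn was train|
|      the give|
| capture light|
|  childhood go|
|  page release|
|   give silver|
|           box|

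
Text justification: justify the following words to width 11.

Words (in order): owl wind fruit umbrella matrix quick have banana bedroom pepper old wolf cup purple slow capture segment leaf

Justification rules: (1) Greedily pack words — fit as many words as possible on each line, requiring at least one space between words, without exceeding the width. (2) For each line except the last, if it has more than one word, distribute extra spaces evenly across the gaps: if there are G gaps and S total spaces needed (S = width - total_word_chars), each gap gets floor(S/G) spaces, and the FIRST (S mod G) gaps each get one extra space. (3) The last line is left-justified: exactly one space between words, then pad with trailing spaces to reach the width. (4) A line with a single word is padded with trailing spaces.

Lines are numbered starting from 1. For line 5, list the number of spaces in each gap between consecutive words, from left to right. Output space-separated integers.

Line 1: ['owl', 'wind'] (min_width=8, slack=3)
Line 2: ['fruit'] (min_width=5, slack=6)
Line 3: ['umbrella'] (min_width=8, slack=3)
Line 4: ['matrix'] (min_width=6, slack=5)
Line 5: ['quick', 'have'] (min_width=10, slack=1)
Line 6: ['banana'] (min_width=6, slack=5)
Line 7: ['bedroom'] (min_width=7, slack=4)
Line 8: ['pepper', 'old'] (min_width=10, slack=1)
Line 9: ['wolf', 'cup'] (min_width=8, slack=3)
Line 10: ['purple', 'slow'] (min_width=11, slack=0)
Line 11: ['capture'] (min_width=7, slack=4)
Line 12: ['segment'] (min_width=7, slack=4)
Line 13: ['leaf'] (min_width=4, slack=7)

Answer: 2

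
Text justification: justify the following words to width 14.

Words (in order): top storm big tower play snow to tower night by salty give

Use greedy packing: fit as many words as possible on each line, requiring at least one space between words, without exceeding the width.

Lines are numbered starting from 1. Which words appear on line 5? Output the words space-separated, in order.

Line 1: ['top', 'storm', 'big'] (min_width=13, slack=1)
Line 2: ['tower', 'play'] (min_width=10, slack=4)
Line 3: ['snow', 'to', 'tower'] (min_width=13, slack=1)
Line 4: ['night', 'by', 'salty'] (min_width=14, slack=0)
Line 5: ['give'] (min_width=4, slack=10)

Answer: give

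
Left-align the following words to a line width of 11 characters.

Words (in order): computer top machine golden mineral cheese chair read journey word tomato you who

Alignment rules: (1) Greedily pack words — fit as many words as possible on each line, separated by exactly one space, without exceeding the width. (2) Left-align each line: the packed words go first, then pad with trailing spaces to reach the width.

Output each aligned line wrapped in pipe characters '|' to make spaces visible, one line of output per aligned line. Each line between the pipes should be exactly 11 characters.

Line 1: ['computer'] (min_width=8, slack=3)
Line 2: ['top', 'machine'] (min_width=11, slack=0)
Line 3: ['golden'] (min_width=6, slack=5)
Line 4: ['mineral'] (min_width=7, slack=4)
Line 5: ['cheese'] (min_width=6, slack=5)
Line 6: ['chair', 'read'] (min_width=10, slack=1)
Line 7: ['journey'] (min_width=7, slack=4)
Line 8: ['word', 'tomato'] (min_width=11, slack=0)
Line 9: ['you', 'who'] (min_width=7, slack=4)

Answer: |computer   |
|top machine|
|golden     |
|mineral    |
|cheese     |
|chair read |
|journey    |
|word tomato|
|you who    |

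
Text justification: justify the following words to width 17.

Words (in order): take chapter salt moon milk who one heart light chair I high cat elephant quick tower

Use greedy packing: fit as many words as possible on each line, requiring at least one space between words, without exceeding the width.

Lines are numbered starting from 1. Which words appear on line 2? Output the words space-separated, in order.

Answer: moon milk who one

Derivation:
Line 1: ['take', 'chapter', 'salt'] (min_width=17, slack=0)
Line 2: ['moon', 'milk', 'who', 'one'] (min_width=17, slack=0)
Line 3: ['heart', 'light', 'chair'] (min_width=17, slack=0)
Line 4: ['I', 'high', 'cat'] (min_width=10, slack=7)
Line 5: ['elephant', 'quick'] (min_width=14, slack=3)
Line 6: ['tower'] (min_width=5, slack=12)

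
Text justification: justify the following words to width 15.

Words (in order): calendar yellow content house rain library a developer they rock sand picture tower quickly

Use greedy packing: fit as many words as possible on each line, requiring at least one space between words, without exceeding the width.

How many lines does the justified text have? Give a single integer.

Line 1: ['calendar', 'yellow'] (min_width=15, slack=0)
Line 2: ['content', 'house'] (min_width=13, slack=2)
Line 3: ['rain', 'library', 'a'] (min_width=14, slack=1)
Line 4: ['developer', 'they'] (min_width=14, slack=1)
Line 5: ['rock', 'sand'] (min_width=9, slack=6)
Line 6: ['picture', 'tower'] (min_width=13, slack=2)
Line 7: ['quickly'] (min_width=7, slack=8)
Total lines: 7

Answer: 7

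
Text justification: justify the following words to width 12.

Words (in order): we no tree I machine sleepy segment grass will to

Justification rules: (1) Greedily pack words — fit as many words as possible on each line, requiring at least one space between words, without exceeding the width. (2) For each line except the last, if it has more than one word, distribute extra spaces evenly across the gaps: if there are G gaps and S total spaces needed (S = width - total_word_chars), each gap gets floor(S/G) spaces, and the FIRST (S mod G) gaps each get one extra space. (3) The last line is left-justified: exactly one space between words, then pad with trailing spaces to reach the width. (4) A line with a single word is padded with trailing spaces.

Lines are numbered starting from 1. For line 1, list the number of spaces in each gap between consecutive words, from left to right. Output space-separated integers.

Answer: 1 1 1

Derivation:
Line 1: ['we', 'no', 'tree', 'I'] (min_width=12, slack=0)
Line 2: ['machine'] (min_width=7, slack=5)
Line 3: ['sleepy'] (min_width=6, slack=6)
Line 4: ['segment'] (min_width=7, slack=5)
Line 5: ['grass', 'will'] (min_width=10, slack=2)
Line 6: ['to'] (min_width=2, slack=10)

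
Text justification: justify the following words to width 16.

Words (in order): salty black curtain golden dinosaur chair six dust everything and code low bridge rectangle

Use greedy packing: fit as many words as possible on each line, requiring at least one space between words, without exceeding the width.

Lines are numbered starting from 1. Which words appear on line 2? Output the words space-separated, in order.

Answer: curtain golden

Derivation:
Line 1: ['salty', 'black'] (min_width=11, slack=5)
Line 2: ['curtain', 'golden'] (min_width=14, slack=2)
Line 3: ['dinosaur', 'chair'] (min_width=14, slack=2)
Line 4: ['six', 'dust'] (min_width=8, slack=8)
Line 5: ['everything', 'and'] (min_width=14, slack=2)
Line 6: ['code', 'low', 'bridge'] (min_width=15, slack=1)
Line 7: ['rectangle'] (min_width=9, slack=7)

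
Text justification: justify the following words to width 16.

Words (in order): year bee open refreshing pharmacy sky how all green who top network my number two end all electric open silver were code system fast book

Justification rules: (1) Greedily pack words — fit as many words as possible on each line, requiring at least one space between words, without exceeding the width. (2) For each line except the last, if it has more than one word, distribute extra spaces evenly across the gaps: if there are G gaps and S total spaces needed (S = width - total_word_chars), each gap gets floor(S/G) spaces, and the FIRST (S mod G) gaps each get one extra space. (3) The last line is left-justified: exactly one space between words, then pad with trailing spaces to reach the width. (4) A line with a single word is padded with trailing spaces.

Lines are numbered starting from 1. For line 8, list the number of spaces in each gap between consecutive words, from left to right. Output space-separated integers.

Answer: 1 1

Derivation:
Line 1: ['year', 'bee', 'open'] (min_width=13, slack=3)
Line 2: ['refreshing'] (min_width=10, slack=6)
Line 3: ['pharmacy', 'sky', 'how'] (min_width=16, slack=0)
Line 4: ['all', 'green', 'who'] (min_width=13, slack=3)
Line 5: ['top', 'network', 'my'] (min_width=14, slack=2)
Line 6: ['number', 'two', 'end'] (min_width=14, slack=2)
Line 7: ['all', 'electric'] (min_width=12, slack=4)
Line 8: ['open', 'silver', 'were'] (min_width=16, slack=0)
Line 9: ['code', 'system', 'fast'] (min_width=16, slack=0)
Line 10: ['book'] (min_width=4, slack=12)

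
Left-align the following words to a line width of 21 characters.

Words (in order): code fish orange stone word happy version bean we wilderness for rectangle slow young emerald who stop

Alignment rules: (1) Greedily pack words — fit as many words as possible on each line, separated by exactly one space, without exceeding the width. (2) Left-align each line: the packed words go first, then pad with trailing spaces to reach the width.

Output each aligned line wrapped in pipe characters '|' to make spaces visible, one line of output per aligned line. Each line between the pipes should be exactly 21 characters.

Line 1: ['code', 'fish', 'orange'] (min_width=16, slack=5)
Line 2: ['stone', 'word', 'happy'] (min_width=16, slack=5)
Line 3: ['version', 'bean', 'we'] (min_width=15, slack=6)
Line 4: ['wilderness', 'for'] (min_width=14, slack=7)
Line 5: ['rectangle', 'slow', 'young'] (min_width=20, slack=1)
Line 6: ['emerald', 'who', 'stop'] (min_width=16, slack=5)

Answer: |code fish orange     |
|stone word happy     |
|version bean we      |
|wilderness for       |
|rectangle slow young |
|emerald who stop     |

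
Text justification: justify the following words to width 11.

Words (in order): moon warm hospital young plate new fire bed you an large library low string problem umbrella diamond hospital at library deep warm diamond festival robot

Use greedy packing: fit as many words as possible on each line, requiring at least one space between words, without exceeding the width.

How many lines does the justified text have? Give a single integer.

Answer: 17

Derivation:
Line 1: ['moon', 'warm'] (min_width=9, slack=2)
Line 2: ['hospital'] (min_width=8, slack=3)
Line 3: ['young', 'plate'] (min_width=11, slack=0)
Line 4: ['new', 'fire'] (min_width=8, slack=3)
Line 5: ['bed', 'you', 'an'] (min_width=10, slack=1)
Line 6: ['large'] (min_width=5, slack=6)
Line 7: ['library', 'low'] (min_width=11, slack=0)
Line 8: ['string'] (min_width=6, slack=5)
Line 9: ['problem'] (min_width=7, slack=4)
Line 10: ['umbrella'] (min_width=8, slack=3)
Line 11: ['diamond'] (min_width=7, slack=4)
Line 12: ['hospital', 'at'] (min_width=11, slack=0)
Line 13: ['library'] (min_width=7, slack=4)
Line 14: ['deep', 'warm'] (min_width=9, slack=2)
Line 15: ['diamond'] (min_width=7, slack=4)
Line 16: ['festival'] (min_width=8, slack=3)
Line 17: ['robot'] (min_width=5, slack=6)
Total lines: 17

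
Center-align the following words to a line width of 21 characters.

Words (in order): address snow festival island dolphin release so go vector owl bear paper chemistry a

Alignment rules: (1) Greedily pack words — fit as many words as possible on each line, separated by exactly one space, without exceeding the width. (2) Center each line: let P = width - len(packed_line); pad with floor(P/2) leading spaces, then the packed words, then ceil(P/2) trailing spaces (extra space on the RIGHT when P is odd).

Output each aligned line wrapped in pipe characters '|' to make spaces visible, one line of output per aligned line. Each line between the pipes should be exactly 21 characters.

Line 1: ['address', 'snow', 'festival'] (min_width=21, slack=0)
Line 2: ['island', 'dolphin'] (min_width=14, slack=7)
Line 3: ['release', 'so', 'go', 'vector'] (min_width=20, slack=1)
Line 4: ['owl', 'bear', 'paper'] (min_width=14, slack=7)
Line 5: ['chemistry', 'a'] (min_width=11, slack=10)

Answer: |address snow festival|
|   island dolphin    |
|release so go vector |
|   owl bear paper    |
|     chemistry a     |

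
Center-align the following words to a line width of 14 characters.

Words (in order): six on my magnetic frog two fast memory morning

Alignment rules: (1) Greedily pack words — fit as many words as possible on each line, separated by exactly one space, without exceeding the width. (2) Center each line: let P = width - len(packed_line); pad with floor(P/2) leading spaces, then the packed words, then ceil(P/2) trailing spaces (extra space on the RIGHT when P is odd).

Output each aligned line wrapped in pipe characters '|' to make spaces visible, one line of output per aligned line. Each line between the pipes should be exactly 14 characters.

Line 1: ['six', 'on', 'my'] (min_width=9, slack=5)
Line 2: ['magnetic', 'frog'] (min_width=13, slack=1)
Line 3: ['two', 'fast'] (min_width=8, slack=6)
Line 4: ['memory', 'morning'] (min_width=14, slack=0)

Answer: |  six on my   |
|magnetic frog |
|   two fast   |
|memory morning|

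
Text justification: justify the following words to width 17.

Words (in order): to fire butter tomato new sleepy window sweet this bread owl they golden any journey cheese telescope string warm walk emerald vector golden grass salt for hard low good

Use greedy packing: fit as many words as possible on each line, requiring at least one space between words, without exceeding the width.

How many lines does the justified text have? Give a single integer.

Answer: 11

Derivation:
Line 1: ['to', 'fire', 'butter'] (min_width=14, slack=3)
Line 2: ['tomato', 'new', 'sleepy'] (min_width=17, slack=0)
Line 3: ['window', 'sweet', 'this'] (min_width=17, slack=0)
Line 4: ['bread', 'owl', 'they'] (min_width=14, slack=3)
Line 5: ['golden', 'any'] (min_width=10, slack=7)
Line 6: ['journey', 'cheese'] (min_width=14, slack=3)
Line 7: ['telescope', 'string'] (min_width=16, slack=1)
Line 8: ['warm', 'walk', 'emerald'] (min_width=17, slack=0)
Line 9: ['vector', 'golden'] (min_width=13, slack=4)
Line 10: ['grass', 'salt', 'for'] (min_width=14, slack=3)
Line 11: ['hard', 'low', 'good'] (min_width=13, slack=4)
Total lines: 11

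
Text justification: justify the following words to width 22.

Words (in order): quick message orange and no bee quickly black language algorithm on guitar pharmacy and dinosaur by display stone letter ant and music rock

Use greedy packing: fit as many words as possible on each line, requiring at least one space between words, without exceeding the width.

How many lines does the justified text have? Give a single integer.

Answer: 8

Derivation:
Line 1: ['quick', 'message', 'orange'] (min_width=20, slack=2)
Line 2: ['and', 'no', 'bee', 'quickly'] (min_width=18, slack=4)
Line 3: ['black', 'language'] (min_width=14, slack=8)
Line 4: ['algorithm', 'on', 'guitar'] (min_width=19, slack=3)
Line 5: ['pharmacy', 'and', 'dinosaur'] (min_width=21, slack=1)
Line 6: ['by', 'display', 'stone'] (min_width=16, slack=6)
Line 7: ['letter', 'ant', 'and', 'music'] (min_width=20, slack=2)
Line 8: ['rock'] (min_width=4, slack=18)
Total lines: 8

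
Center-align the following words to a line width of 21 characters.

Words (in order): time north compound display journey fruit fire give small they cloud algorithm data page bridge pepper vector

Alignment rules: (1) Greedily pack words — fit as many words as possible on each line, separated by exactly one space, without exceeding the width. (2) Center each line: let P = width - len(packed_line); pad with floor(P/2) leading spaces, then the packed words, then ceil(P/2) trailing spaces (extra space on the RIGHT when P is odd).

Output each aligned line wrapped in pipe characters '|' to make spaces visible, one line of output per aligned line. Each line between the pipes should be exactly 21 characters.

Answer: | time north compound |
|display journey fruit|
|fire give small they |
|cloud algorithm data |
| page bridge pepper  |
|       vector        |

Derivation:
Line 1: ['time', 'north', 'compound'] (min_width=19, slack=2)
Line 2: ['display', 'journey', 'fruit'] (min_width=21, slack=0)
Line 3: ['fire', 'give', 'small', 'they'] (min_width=20, slack=1)
Line 4: ['cloud', 'algorithm', 'data'] (min_width=20, slack=1)
Line 5: ['page', 'bridge', 'pepper'] (min_width=18, slack=3)
Line 6: ['vector'] (min_width=6, slack=15)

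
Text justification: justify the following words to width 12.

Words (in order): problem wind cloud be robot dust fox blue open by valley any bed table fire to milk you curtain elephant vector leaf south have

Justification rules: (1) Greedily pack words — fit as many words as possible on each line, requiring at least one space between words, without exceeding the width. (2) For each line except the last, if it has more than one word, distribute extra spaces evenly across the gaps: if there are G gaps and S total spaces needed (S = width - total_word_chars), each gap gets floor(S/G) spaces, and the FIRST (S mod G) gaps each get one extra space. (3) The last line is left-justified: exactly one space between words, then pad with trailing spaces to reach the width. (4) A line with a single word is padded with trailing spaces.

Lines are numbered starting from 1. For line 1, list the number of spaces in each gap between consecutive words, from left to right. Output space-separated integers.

Answer: 1

Derivation:
Line 1: ['problem', 'wind'] (min_width=12, slack=0)
Line 2: ['cloud', 'be'] (min_width=8, slack=4)
Line 3: ['robot', 'dust'] (min_width=10, slack=2)
Line 4: ['fox', 'blue'] (min_width=8, slack=4)
Line 5: ['open', 'by'] (min_width=7, slack=5)
Line 6: ['valley', 'any'] (min_width=10, slack=2)
Line 7: ['bed', 'table'] (min_width=9, slack=3)
Line 8: ['fire', 'to', 'milk'] (min_width=12, slack=0)
Line 9: ['you', 'curtain'] (min_width=11, slack=1)
Line 10: ['elephant'] (min_width=8, slack=4)
Line 11: ['vector', 'leaf'] (min_width=11, slack=1)
Line 12: ['south', 'have'] (min_width=10, slack=2)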